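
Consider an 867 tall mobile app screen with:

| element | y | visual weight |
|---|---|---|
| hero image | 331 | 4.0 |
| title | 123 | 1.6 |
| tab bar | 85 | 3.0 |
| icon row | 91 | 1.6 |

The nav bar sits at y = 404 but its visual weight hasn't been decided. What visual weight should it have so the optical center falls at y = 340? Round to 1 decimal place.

w ≈ 24.2

Fixed elements: Σw = 4.0 + 1.6 + 3.0 + 1.6 = 10.2, Σw·y = 4.0·331 + 1.6·123 + 3.0·85 + 1.6·91 = 1921.4.
For the centroid to hit 340: (1921.4 + w·404) / (10.2 + w) = 340.
Rearranging, w·(404 − 340) = 340·10.2 − 1921.4 = 1546.6, so w ≈ 1546.6/64 = 24.17.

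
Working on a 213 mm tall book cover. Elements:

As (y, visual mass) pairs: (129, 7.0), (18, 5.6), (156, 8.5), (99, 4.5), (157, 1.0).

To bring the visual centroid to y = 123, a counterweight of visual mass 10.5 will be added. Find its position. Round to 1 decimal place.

New total weight: (7.0 + 5.6 + 8.5 + 4.5 + 1.0) + 10.5 = 37.1.
Along y: (2932.3 + 10.5·y) / 37.1 = 123 (existing moment 7.0·129 + 5.6·18 + 8.5·156 + 4.5·99 + 1.0·157 = 2932.3) ⇒ y = (4563.3 − 2932.3) / 10.5 ≈ 155.33.

y ≈ 155.3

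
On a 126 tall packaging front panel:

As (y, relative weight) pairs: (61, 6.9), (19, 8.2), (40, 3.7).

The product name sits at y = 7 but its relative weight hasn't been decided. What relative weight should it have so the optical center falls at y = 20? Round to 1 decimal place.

Existing Σw = 18.8 (6.9 + 8.2 + 3.7); existing moment 6.9·61 + 8.2·19 + 3.7·40 = 724.7.
Balance at y = 20 requires (724.7 + w·7) / (18.8 + w) = 20.
Rearranging, w·(7 − 20) = 20·18.8 − 724.7 = -348.7, so w ≈ -348.7/-13 = 26.82.

w ≈ 26.8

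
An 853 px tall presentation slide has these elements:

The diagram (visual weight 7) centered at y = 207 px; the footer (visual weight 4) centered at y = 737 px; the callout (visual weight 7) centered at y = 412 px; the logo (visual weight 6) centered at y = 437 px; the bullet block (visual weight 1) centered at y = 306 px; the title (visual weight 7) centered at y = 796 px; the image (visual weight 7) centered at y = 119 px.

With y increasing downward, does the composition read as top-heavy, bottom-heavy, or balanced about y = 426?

balanced

Weights sum to 7 + 4 + 7 + 6 + 1 + 7 + 7 = 39.
Σw·y = 16614; ȳ = 16614/39 ≈ 426.00.
The centroid 426.00 matches the midline at 426, so the layout is balanced.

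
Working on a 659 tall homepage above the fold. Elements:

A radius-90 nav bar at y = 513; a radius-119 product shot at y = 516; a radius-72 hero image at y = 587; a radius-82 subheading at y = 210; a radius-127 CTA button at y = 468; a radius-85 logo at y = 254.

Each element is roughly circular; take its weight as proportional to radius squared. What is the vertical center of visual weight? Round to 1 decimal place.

Weights ∝ r²: nav bar 90² = 8100, product shot 119² = 14161, hero image 72² = 5184, subheading 82² = 6724, CTA button 127² = 16129, logo 85² = 7225; Σw = 57523.
Σw·y = 8100·513 + 14161·516 + 5184·587 + 6724·210 + 16129·468 + 7225·254 = 25300946, so ȳ = 25300946/57523 ≈ 439.84.

y ≈ 439.8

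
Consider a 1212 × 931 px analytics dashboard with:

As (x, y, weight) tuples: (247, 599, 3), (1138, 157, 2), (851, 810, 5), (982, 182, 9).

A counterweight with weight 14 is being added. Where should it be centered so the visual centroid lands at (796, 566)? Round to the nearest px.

New total weight: (3 + 2 + 5 + 9) + 14 = 33.
x: need Σw·x = 33·796 = 26268. Existing = 3·247 + 2·1138 + 5·851 + 9·982 = 16110. Remainder 10158 / 14 ≈ 725.57.
y: need Σw·y = 33·566 = 18678. Existing = 3·599 + 2·157 + 5·810 + 9·182 = 7799. Remainder 10879 / 14 ≈ 777.07.

(726, 777)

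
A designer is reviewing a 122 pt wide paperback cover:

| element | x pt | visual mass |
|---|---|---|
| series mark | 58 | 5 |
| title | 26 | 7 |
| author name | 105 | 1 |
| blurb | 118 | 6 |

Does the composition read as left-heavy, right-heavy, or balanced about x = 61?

right-heavy

Total weight = 5 + 7 + 1 + 6 = 19.
x: (5·58 + 7·26 + 1·105 + 6·118) / 19 = 1285 / 19 ≈ 67.63
Since 67.6 is right of 61, the composition reads right-heavy.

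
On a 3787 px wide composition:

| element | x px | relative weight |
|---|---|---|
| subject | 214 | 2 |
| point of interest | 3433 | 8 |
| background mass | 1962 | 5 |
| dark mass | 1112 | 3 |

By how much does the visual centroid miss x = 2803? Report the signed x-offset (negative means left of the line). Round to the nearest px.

≈ -523 px

Total weight = 2 + 8 + 5 + 3 = 18.
Σw·x = 2·214 + 8·3433 + 5·1962 + 3·1112 = 41038, so x̄ = 41038/18 ≈ 2279.89.
Offset from x = 2803: 2279.89 − 2803 ≈ -523.11.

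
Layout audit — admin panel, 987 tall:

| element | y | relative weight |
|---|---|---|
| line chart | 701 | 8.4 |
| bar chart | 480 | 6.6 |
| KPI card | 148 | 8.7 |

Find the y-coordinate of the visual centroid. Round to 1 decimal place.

Weights sum to 8.4 + 6.6 + 8.7 = 23.7.
Σw·y = 8.4·701 + 6.6·480 + 8.7·148 = 10344.0, so ȳ = 10344.0/23.7 ≈ 436.46.

y ≈ 436.5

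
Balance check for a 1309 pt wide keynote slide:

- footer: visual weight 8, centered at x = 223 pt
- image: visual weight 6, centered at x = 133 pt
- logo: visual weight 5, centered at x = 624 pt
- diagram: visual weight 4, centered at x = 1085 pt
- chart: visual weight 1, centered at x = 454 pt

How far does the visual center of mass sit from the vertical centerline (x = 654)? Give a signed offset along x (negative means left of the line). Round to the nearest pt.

≈ -217 pt

Total weight = 8 + 6 + 5 + 4 + 1 = 24.
x-moment: 8·223 + 6·133 + 5·624 + 4·1085 + 1·454 = 10496; centroid 10496/24 ≈ 437.33.
Offset from x = 654: 437.33 − 654 ≈ -216.67.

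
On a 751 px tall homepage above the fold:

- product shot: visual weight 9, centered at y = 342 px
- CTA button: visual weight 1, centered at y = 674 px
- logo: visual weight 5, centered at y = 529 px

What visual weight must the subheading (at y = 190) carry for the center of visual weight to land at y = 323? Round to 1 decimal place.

Existing Σw = 15 (9 + 1 + 5); existing moment 9·342 + 1·674 + 5·529 = 6397.
Balance at y = 323 requires (6397 + w·190) / (15 + w) = 323.
So w = (323·15 − 6397)/(190 − 323) = -1552/-133 ≈ 11.67.

w ≈ 11.7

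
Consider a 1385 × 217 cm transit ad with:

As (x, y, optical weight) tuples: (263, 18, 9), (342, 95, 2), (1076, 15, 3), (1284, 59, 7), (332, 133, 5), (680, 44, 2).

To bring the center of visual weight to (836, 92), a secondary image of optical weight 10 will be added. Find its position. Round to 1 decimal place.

(1348.1, 193.3)

After adding the secondary image, total weight = 9 + 2 + 3 + 7 + 5 + 2 + 10 = 38.
Along x: (18287 + 10·x) / 38 = 836 (existing moment 9·263 + 2·342 + 3·1076 + 7·1284 + 5·332 + 2·680 = 18287) ⇒ x = (31768 − 18287) / 10 ≈ 1348.10.
Along y: (1563 + 10·y) / 38 = 92 (existing moment 9·18 + 2·95 + 3·15 + 7·59 + 5·133 + 2·44 = 1563) ⇒ y = (3496 − 1563) / 10 ≈ 193.30.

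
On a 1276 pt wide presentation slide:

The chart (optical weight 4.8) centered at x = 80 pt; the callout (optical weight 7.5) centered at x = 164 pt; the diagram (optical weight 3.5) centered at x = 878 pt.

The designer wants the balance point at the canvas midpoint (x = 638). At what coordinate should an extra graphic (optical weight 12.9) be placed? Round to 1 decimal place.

x ≈ 1056.1

With the extra graphic, Σw becomes 4.8 + 7.5 + 3.5 + 12.9 = 28.7.
x: need Σw·x = 28.7·638 = 18310.6. Existing = 4.8·80 + 7.5·164 + 3.5·878 = 4687.0. Remainder 13623.6 / 12.9 ≈ 1056.09.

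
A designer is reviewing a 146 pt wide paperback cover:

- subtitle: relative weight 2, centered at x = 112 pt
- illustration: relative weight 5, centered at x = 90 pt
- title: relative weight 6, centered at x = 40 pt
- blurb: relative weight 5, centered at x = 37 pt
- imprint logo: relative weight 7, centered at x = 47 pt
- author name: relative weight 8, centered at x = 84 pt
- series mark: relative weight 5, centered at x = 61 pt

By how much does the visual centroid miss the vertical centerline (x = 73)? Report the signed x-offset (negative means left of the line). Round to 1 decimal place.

Weights sum to 2 + 5 + 6 + 5 + 7 + 8 + 5 = 38.
x: moment 2405 / weight 38 ≈ 63.29
Difference: 63.29 − 73 ≈ -9.71.

≈ -9.7 pt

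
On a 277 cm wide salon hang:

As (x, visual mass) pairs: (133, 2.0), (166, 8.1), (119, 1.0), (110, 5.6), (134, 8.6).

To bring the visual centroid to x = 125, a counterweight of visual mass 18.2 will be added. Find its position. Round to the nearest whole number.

x ≈ 107

After adding the counterweight, total weight = 2.0 + 8.1 + 1.0 + 5.6 + 8.6 + 18.2 = 43.5.
x: need Σw·x = 43.5·125 = 5437.5. Existing = 2.0·133 + 8.1·166 + 1.0·119 + 5.6·110 + 8.6·134 = 3498.0. Remainder 1939.5 / 18.2 ≈ 106.57.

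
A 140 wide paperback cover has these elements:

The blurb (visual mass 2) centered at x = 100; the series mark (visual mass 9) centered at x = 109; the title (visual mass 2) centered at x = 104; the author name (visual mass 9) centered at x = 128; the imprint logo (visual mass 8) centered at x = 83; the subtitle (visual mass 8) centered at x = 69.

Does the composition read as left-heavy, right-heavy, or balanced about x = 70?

Σw = 2 + 9 + 2 + 9 + 8 + 8 = 38.
x: (2·100 + 9·109 + 2·104 + 9·128 + 8·83 + 8·69) / 38 = 3757 / 38 ≈ 98.87
Since 98.9 is right of 70, the composition reads right-heavy.

right-heavy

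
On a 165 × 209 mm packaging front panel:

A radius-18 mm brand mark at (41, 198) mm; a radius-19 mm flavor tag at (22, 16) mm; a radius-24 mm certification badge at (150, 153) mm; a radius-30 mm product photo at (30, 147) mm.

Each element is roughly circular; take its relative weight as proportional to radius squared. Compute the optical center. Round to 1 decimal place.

(62.3, 134.4)

r² weights: brand mark 18² = 324, flavor tag 19² = 361, certification badge 24² = 576, product photo 30² = 900. Total = 2161.
Σw·x = 324·41 + 361·22 + 576·150 + 900·30 = 134626, so x̄ = 134626/2161 ≈ 62.30.
Σw·y = 324·198 + 361·16 + 576·153 + 900·147 = 290356, so ȳ = 290356/2161 ≈ 134.36.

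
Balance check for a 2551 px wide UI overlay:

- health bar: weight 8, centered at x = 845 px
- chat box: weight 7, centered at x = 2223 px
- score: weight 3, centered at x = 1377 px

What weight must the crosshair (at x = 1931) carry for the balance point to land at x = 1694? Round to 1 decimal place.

w ≈ 17.0

Fixed elements: Σw = 8 + 7 + 3 = 18, Σw·x = 8·845 + 7·2223 + 3·1377 = 26452.
Balance at x = 1694 requires (26452 + w·1931) / (18 + w) = 1694.
So w = (1694·18 − 26452)/(1931 − 1694) = 4040/237 ≈ 17.05.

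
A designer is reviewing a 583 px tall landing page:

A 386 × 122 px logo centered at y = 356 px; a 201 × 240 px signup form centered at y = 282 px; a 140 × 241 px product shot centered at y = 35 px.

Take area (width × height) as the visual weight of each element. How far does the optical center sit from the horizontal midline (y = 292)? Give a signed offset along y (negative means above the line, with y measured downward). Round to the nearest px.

Areas → weights: logo 386·122 = 47092, signup form 201·240 = 48240, product shot 140·241 = 33740; Σw = 129072.
y: (47092·356 + 48240·282 + 33740·35) / 129072 = 31549332 / 129072 ≈ 244.43
Against y = 292, that's 244.43 − 292 = -47.57.

≈ -48 px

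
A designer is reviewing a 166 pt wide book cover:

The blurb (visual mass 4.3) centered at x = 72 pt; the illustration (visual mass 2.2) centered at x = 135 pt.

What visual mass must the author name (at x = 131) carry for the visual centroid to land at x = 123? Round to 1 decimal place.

Existing Σw = 6.5 (4.3 + 2.2); existing moment 4.3·72 + 2.2·135 = 606.6.
Balance at x = 123 requires (606.6 + w·131) / (6.5 + w) = 123.
Rearranging, w·(131 − 123) = 123·6.5 − 606.6 = 192.9, so w ≈ 192.9/8 = 24.11.

w ≈ 24.1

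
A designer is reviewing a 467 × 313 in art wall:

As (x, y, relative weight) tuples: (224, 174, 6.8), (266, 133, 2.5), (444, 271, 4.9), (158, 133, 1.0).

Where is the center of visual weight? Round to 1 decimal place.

Σw = 6.8 + 2.5 + 4.9 + 1.0 = 15.2.
Σw·x = 6.8·224 + 2.5·266 + 4.9·444 + 1.0·158 = 4521.8, so x̄ = 4521.8/15.2 ≈ 297.49.
Σw·y = 6.8·174 + 2.5·133 + 4.9·271 + 1.0·133 = 2976.6, so ȳ = 2976.6/15.2 ≈ 195.83.

(297.5, 195.8)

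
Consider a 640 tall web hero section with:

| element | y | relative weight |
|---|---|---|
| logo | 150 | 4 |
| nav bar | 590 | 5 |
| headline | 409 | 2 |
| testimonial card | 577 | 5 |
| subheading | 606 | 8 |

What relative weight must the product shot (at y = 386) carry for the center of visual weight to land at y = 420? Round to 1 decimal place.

Fixed elements: Σw = 4 + 5 + 2 + 5 + 8 = 24, Σw·y = 4·150 + 5·590 + 2·409 + 5·577 + 8·606 = 12101.
Balance at y = 420 requires (12101 + w·386) / (24 + w) = 420.
Solving: w = (420·24 − 12101) / (386 − 420) = -2021 / -34 ≈ 59.44.

w ≈ 59.4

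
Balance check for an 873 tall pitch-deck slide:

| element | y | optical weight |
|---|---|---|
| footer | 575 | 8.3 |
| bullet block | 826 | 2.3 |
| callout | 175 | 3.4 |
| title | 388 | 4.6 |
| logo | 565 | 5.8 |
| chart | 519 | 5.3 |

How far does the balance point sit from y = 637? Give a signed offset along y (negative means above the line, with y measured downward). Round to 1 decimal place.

Total weight = 8.3 + 2.3 + 3.4 + 4.6 + 5.8 + 5.3 = 29.7.
Σw·y = 8.3·575 + 2.3·826 + 3.4·175 + 4.6·388 + 5.8·565 + 5.3·519 = 15079.8, so ȳ = 15079.8/29.7 ≈ 507.74.
Difference: 507.74 − 637 ≈ -129.26.

≈ -129.3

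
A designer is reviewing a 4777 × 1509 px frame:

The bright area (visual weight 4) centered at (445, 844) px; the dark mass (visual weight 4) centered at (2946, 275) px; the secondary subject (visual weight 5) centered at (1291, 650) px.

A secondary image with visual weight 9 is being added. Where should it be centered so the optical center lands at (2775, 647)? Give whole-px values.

New total weight: (4 + 4 + 5) + 9 = 22.
Along x: (20019 + 9·x) / 22 = 2775 (existing moment 4·445 + 4·2946 + 5·1291 = 20019) ⇒ x = (61050 − 20019) / 9 ≈ 4559.00.
Along y: (7726 + 9·y) / 22 = 647 (existing moment 4·844 + 4·275 + 5·650 = 7726) ⇒ y = (14234 − 7726) / 9 ≈ 723.11.

(4559, 723)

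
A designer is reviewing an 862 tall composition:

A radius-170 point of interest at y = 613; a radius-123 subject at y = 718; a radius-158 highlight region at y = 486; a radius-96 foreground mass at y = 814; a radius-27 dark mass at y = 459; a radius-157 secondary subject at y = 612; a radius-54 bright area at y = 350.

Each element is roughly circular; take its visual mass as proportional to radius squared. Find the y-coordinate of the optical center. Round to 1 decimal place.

r² weights: point of interest 170² = 28900, subject 123² = 15129, highlight region 158² = 24964, foreground mass 96² = 9216, dark mass 27² = 729, secondary subject 157² = 24649, bright area 54² = 2916. Total = 106503.
Σw·y = 64653049; ȳ = 64653049/106503 ≈ 607.05.

y ≈ 607.1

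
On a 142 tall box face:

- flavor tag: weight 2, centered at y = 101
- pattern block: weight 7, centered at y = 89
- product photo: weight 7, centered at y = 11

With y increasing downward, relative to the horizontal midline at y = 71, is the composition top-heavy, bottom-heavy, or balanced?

top-heavy

Weights sum to 2 + 7 + 7 = 16.
Σw·y = 2·101 + 7·89 + 7·11 = 902, so ȳ = 902/16 ≈ 56.38.
56.4 vs midline 71 → top-heavy.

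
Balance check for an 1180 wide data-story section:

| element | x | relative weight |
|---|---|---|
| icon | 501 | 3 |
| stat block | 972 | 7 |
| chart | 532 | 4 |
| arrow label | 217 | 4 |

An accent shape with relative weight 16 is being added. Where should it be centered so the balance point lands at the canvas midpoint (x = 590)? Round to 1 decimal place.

New total weight: (3 + 7 + 4 + 4) + 16 = 34.
x: need Σw·x = 34·590 = 20060. Existing = 3·501 + 7·972 + 4·532 + 4·217 = 11303. Remainder 8757 / 16 ≈ 547.31.

x ≈ 547.3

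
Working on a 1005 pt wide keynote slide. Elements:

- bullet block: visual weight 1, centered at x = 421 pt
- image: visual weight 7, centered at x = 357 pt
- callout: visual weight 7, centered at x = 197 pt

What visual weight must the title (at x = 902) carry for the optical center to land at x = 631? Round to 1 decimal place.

w ≈ 19.1

Known weights sum to 1 + 7 + 7 = 15; their moment is 1·421 + 7·357 + 7·197 = 4299.
Balance at x = 631 requires (4299 + w·902) / (15 + w) = 631.
So w = (631·15 − 4299)/(902 − 631) = 5166/271 ≈ 19.06.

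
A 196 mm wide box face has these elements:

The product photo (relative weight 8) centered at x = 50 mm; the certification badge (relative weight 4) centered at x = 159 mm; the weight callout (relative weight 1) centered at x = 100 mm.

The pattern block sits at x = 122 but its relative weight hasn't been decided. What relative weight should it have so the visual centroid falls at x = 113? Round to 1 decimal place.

Known weights sum to 8 + 4 + 1 = 13; their moment is 8·50 + 4·159 + 1·100 = 1136.
Balance at x = 113 requires (1136 + w·122) / (13 + w) = 113.
Rearranging, w·(122 − 113) = 113·13 − 1136 = 333, so w ≈ 333/9 = 37.00.

w ≈ 37.0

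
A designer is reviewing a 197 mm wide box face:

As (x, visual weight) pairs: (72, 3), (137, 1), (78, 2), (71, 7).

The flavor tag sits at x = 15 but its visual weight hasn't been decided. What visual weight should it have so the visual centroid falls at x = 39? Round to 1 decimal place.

Fixed elements: Σw = 3 + 1 + 2 + 7 = 13, Σw·x = 3·72 + 1·137 + 2·78 + 7·71 = 1006.
Set Σw·x/Σw = 39: (1006 + 15w) = 39·(13 + w).
So w = (39·13 − 1006)/(15 − 39) = -499/-24 ≈ 20.79.

w ≈ 20.8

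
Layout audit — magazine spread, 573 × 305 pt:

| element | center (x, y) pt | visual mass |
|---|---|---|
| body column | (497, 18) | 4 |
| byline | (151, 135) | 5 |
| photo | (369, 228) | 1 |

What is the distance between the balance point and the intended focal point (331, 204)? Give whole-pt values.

≈ 108 pt

Total weight = 4 + 5 + 1 = 10.
Σw·x = 4·497 + 5·151 + 1·369 = 3112, so x̄ = 3112/10 ≈ 311.20.
Σw·y = 4·18 + 5·135 + 1·228 = 975, so ȳ = 975/10 ≈ 97.50.
From (331, 204): dx = -19.80, dy = -106.50, so the distance is √(dx²+dy²) ≈ 108.32.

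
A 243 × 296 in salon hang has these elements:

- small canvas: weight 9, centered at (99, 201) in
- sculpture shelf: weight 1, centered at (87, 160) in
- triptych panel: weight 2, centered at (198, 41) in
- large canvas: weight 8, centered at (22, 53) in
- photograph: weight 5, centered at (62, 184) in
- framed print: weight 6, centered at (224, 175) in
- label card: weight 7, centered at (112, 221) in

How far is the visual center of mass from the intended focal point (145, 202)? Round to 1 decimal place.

≈ 59.7 in

Total weight = 9 + 1 + 2 + 8 + 5 + 6 + 7 = 38.
x: moment 3988 / weight 38 ≈ 104.95
y: moment 5992 / weight 38 ≈ 157.68
Offset from (145, 202): Δx ≈ -40.05, Δy ≈ -44.32; distance = √(Δx² + Δy²) ≈ 59.73.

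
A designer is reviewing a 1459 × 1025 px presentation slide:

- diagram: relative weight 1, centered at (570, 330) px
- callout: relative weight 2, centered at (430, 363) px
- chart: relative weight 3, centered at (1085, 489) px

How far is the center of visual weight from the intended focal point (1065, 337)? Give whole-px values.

≈ 296 px

Σw = 1 + 2 + 3 = 6.
x: (1·570 + 2·430 + 3·1085) / 6 = 4685 / 6 ≈ 780.83
y: (1·330 + 2·363 + 3·489) / 6 = 2523 / 6 ≈ 420.50
Relative to (1065, 337): Δ = (-284.17, 83.50); |Δ| = √(-284.17² + 83.50²) ≈ 296.18.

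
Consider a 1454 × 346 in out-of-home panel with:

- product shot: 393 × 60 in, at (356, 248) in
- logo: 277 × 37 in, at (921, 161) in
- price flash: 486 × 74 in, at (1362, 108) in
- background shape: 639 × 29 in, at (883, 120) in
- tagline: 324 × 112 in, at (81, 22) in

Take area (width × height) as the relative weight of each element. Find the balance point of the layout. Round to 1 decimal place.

Areas → weights: product shot 393·60 = 23580, logo 277·37 = 10249, price flash 486·74 = 35964, background shape 639·29 = 18531, tagline 324·112 = 36288; Σw = 124612.
x: (23580·356 + 10249·921 + 35964·1362 + 18531·883 + 36288·81) / 124612 = 86118978 / 124612 ≈ 691.10
y: (23580·248 + 10249·161 + 35964·108 + 18531·120 + 36288·22) / 124612 = 14404097 / 124612 ≈ 115.59

(691.1, 115.6)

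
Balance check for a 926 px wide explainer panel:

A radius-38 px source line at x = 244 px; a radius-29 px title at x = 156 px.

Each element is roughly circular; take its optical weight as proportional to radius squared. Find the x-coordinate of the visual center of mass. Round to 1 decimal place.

Weights ∝ r²: source line 38² = 1444, title 29² = 841; Σw = 2285.
Σw·x = 1444·244 + 841·156 = 483532, so x̄ = 483532/2285 ≈ 211.61.

x ≈ 211.6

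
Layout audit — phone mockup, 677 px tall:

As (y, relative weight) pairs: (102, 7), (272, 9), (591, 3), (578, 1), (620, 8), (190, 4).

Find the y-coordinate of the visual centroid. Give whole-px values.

Total weight = 7 + 9 + 3 + 1 + 8 + 4 = 32.
Σw·y = 7·102 + 9·272 + 3·591 + 1·578 + 8·620 + 4·190 = 11233, so ȳ = 11233/32 ≈ 351.03.

y ≈ 351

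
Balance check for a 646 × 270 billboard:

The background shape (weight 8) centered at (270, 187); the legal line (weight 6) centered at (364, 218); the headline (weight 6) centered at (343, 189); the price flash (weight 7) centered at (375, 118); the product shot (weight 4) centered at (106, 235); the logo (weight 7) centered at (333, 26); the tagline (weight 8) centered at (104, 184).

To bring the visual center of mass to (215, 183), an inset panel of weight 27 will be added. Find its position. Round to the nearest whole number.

(114, 222)

After adding the inset panel, total weight = 8 + 6 + 6 + 7 + 4 + 7 + 8 + 27 = 73.
Along x: (12614 + 27·x) / 73 = 215 (existing moment 8·270 + 6·364 + 6·343 + 7·375 + 4·106 + 7·333 + 8·104 = 12614) ⇒ x = (15695 − 12614) / 27 ≈ 114.11.
Along y: (7358 + 27·y) / 73 = 183 (existing moment 8·187 + 6·218 + 6·189 + 7·118 + 4·235 + 7·26 + 8·184 = 7358) ⇒ y = (13359 − 7358) / 27 ≈ 222.26.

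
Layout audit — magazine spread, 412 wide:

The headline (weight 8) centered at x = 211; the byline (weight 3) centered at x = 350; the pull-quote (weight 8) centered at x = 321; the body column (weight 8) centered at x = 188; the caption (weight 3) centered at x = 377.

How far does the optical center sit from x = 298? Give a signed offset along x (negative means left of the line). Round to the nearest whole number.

Total weight = 8 + 3 + 8 + 8 + 3 = 30.
x-moment: 8·211 + 3·350 + 8·321 + 8·188 + 3·377 = 7941; centroid 7941/30 ≈ 264.70.
Difference: 264.70 − 298 ≈ -33.30.

≈ -33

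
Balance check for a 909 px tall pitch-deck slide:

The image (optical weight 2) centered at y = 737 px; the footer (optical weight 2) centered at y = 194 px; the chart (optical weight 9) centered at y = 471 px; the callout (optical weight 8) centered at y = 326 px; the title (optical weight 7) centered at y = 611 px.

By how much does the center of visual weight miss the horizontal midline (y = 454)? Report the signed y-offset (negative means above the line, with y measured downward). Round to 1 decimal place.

≈ 9.8 px

Total weight = 2 + 2 + 9 + 8 + 7 = 28.
y-moment: 2·737 + 2·194 + 9·471 + 8·326 + 7·611 = 12986; centroid 12986/28 ≈ 463.79.
Offset from y = 454: 463.79 − 454 ≈ 9.79.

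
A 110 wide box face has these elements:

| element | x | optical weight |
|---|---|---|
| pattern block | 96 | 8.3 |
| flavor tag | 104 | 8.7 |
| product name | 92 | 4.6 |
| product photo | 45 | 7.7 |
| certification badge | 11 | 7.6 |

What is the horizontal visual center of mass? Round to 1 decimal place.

x ≈ 69.2

Total weight = 8.3 + 8.7 + 4.6 + 7.7 + 7.6 = 36.9.
x-moment: 8.3·96 + 8.7·104 + 4.6·92 + 7.7·45 + 7.6·11 = 2554.9; centroid 2554.9/36.9 ≈ 69.24.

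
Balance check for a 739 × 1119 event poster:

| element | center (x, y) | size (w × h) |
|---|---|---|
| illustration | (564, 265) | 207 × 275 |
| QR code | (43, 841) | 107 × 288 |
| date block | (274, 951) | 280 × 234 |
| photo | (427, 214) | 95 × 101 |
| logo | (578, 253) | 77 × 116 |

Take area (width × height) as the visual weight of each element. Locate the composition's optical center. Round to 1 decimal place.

(353.0, 626.5)

Areas → weights: illustration 207·275 = 56925, QR code 107·288 = 30816, date block 280·234 = 65520, photo 95·101 = 9595, logo 77·116 = 8932; Σw = 171788.
x-moment: 56925·564 + 30816·43 + 65520·274 + 9595·427 + 8932·578 = 60643029; centroid 60643029/171788 ≈ 353.01.
y-moment: 56925·265 + 30816·841 + 65520·951 + 9595·214 + 8932·253 = 107624027; centroid 107624027/171788 ≈ 626.49.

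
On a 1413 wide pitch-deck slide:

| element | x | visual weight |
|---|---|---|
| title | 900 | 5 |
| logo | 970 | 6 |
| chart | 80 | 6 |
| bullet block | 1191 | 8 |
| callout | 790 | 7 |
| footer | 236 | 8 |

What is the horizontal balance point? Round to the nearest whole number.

x ≈ 694

Weights sum to 5 + 6 + 6 + 8 + 7 + 8 = 40.
x-moment: 5·900 + 6·970 + 6·80 + 8·1191 + 7·790 + 8·236 = 27746; centroid 27746/40 ≈ 693.65.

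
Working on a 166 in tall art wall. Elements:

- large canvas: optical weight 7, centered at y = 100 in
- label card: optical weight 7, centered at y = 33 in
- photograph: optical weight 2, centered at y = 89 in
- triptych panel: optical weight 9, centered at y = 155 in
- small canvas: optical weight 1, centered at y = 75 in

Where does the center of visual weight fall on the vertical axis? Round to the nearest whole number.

Σw = 7 + 7 + 2 + 9 + 1 = 26.
Σw·y = 7·100 + 7·33 + 2·89 + 9·155 + 1·75 = 2579, so ȳ = 2579/26 ≈ 99.19.

y ≈ 99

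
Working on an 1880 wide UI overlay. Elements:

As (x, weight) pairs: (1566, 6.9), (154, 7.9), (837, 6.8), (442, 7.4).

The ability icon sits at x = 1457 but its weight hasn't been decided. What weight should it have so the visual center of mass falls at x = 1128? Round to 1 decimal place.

w ≈ 35.6

Fixed elements: Σw = 6.9 + 7.9 + 6.8 + 7.4 = 29.0, Σw·x = 6.9·1566 + 7.9·154 + 6.8·837 + 7.4·442 = 20984.4.
Balance at x = 1128 requires (20984.4 + w·1457) / (29.0 + w) = 1128.
Solving: w = (1128·29.0 − 20984.4) / (1457 − 1128) = 11727.6 / 329 ≈ 35.65.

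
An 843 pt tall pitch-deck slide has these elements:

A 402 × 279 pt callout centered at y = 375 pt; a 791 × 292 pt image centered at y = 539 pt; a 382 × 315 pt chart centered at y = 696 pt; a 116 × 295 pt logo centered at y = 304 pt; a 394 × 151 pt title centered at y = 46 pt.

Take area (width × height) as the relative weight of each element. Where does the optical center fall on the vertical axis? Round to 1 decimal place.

y ≈ 472.8

Areas → weights: callout 402·279 = 112158, image 791·292 = 230972, chart 382·315 = 120330, logo 116·295 = 34220, title 394·151 = 59494; Σw = 557174.
Σw·y = 112158·375 + 230972·539 + 120330·696 + 34220·304 + 59494·46 = 263442442, so ȳ = 263442442/557174 ≈ 472.82.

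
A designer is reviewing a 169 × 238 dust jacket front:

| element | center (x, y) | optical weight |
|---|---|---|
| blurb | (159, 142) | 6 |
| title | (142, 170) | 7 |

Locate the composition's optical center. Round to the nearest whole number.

Σw = 6 + 7 = 13.
Σw·x = 6·159 + 7·142 = 1948, so x̄ = 1948/13 ≈ 149.85.
Σw·y = 6·142 + 7·170 = 2042, so ȳ = 2042/13 ≈ 157.08.

(150, 157)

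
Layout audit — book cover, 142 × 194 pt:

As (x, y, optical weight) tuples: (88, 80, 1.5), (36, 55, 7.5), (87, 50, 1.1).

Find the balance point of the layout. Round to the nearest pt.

(49, 58)

Weights sum to 1.5 + 7.5 + 1.1 = 10.1.
Σw·x = 1.5·88 + 7.5·36 + 1.1·87 = 497.7, so x̄ = 497.7/10.1 ≈ 49.28.
Σw·y = 1.5·80 + 7.5·55 + 1.1·50 = 587.5, so ȳ = 587.5/10.1 ≈ 58.17.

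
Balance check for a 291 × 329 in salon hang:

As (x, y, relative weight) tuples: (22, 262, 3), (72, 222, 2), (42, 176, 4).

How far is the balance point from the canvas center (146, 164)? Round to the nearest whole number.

≈ 116 in

Weights sum to 3 + 2 + 4 = 9.
x-moment: 3·22 + 2·72 + 4·42 = 378; centroid 378/9 ≈ 42.00.
y-moment: 3·262 + 2·222 + 4·176 = 1934; centroid 1934/9 ≈ 214.89.
From (146, 164): dx = -104.00, dy = 50.89, so the distance is √(dx²+dy²) ≈ 115.78.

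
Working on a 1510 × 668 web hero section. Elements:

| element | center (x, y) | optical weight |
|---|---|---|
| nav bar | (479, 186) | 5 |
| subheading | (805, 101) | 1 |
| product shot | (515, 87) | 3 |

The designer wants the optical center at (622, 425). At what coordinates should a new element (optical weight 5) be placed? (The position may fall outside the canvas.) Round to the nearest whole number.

With the new element, Σw becomes 5 + 1 + 3 + 5 = 14.
Along x: (4745 + 5·x) / 14 = 622 (existing moment 5·479 + 1·805 + 3·515 = 4745) ⇒ x = (8708 − 4745) / 5 ≈ 792.60.
Along y: (1292 + 5·y) / 14 = 425 (existing moment 5·186 + 1·101 + 3·87 = 1292) ⇒ y = (5950 − 1292) / 5 ≈ 931.60.

(793, 932)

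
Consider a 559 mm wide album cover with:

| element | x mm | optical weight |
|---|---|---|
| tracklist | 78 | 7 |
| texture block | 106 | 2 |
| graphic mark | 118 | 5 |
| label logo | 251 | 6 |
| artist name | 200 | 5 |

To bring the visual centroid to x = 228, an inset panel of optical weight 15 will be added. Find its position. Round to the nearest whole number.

x ≈ 351

With the inset panel, Σw becomes 7 + 2 + 5 + 6 + 5 + 15 = 40.
Along x: (3854 + 15·x) / 40 = 228 (existing moment 7·78 + 2·106 + 5·118 + 6·251 + 5·200 = 3854) ⇒ x = (9120 − 3854) / 15 ≈ 351.07.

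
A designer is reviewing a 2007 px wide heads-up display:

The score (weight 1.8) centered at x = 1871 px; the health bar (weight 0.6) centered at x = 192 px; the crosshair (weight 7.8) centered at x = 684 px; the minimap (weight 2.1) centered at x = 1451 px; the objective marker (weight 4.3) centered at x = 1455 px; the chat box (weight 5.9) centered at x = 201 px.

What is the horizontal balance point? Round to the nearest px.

Total weight = 1.8 + 0.6 + 7.8 + 2.1 + 4.3 + 5.9 = 22.5.
Σw·x = 19307.7; x̄ = 19307.7/22.5 ≈ 858.12.

x ≈ 858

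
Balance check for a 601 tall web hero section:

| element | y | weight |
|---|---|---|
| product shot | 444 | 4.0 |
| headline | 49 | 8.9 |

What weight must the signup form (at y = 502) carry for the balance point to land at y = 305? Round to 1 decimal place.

Fixed elements: Σw = 4.0 + 8.9 = 12.9, Σw·y = 4.0·444 + 8.9·49 = 2212.1.
Set Σw·y/Σw = 305: (2212.1 + 502w) = 305·(12.9 + w).
So w = (305·12.9 − 2212.1)/(502 − 305) = 1722.4/197 ≈ 8.74.

w ≈ 8.7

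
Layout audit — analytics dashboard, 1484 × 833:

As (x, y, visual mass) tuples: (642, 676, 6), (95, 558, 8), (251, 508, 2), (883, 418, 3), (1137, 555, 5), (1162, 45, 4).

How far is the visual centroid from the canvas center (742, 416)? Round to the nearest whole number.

Weights sum to 6 + 8 + 2 + 3 + 5 + 4 = 28.
Σw·x = 6·642 + 8·95 + 2·251 + 3·883 + 5·1137 + 4·1162 = 18096, so x̄ = 18096/28 ≈ 646.29.
Σw·y = 6·676 + 8·558 + 2·508 + 3·418 + 5·555 + 4·45 = 13745, so ȳ = 13745/28 ≈ 490.89.
From (742, 416): dx = -95.71, dy = 74.89, so the distance is √(dx²+dy²) ≈ 121.53.

≈ 122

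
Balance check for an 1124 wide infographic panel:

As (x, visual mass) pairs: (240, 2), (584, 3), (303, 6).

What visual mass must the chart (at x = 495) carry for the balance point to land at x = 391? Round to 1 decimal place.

w ≈ 2.4

Fixed elements: Σw = 2 + 3 + 6 = 11, Σw·x = 2·240 + 3·584 + 6·303 = 4050.
Set Σw·x/Σw = 391: (4050 + 495w) = 391·(11 + w).
Rearranging, w·(495 − 391) = 391·11 − 4050 = 251, so w ≈ 251/104 = 2.41.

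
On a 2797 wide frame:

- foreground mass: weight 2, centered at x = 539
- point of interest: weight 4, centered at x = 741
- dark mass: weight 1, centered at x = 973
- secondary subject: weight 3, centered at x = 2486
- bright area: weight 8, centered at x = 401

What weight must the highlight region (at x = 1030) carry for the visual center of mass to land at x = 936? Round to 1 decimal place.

Fixed elements: Σw = 2 + 4 + 1 + 3 + 8 = 18, Σw·x = 2·539 + 4·741 + 1·973 + 3·2486 + 8·401 = 15681.
For the centroid to hit 936: (15681 + w·1030) / (18 + w) = 936.
Solving: w = (936·18 − 15681) / (1030 − 936) = 1167 / 94 ≈ 12.41.

w ≈ 12.4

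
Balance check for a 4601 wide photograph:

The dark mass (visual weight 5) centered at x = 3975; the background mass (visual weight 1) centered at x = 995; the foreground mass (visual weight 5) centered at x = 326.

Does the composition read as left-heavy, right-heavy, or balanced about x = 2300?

left-heavy

Σw = 5 + 1 + 5 = 11.
x-moment: 5·3975 + 1·995 + 5·326 = 22500; centroid 22500/11 ≈ 2045.45.
2045.5 vs midline 2300 → left-heavy.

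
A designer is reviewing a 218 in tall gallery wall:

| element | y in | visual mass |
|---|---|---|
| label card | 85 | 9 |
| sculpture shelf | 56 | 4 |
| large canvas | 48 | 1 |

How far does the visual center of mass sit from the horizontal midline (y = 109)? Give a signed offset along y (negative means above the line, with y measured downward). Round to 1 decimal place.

Σw = 9 + 4 + 1 = 14.
y-moment: 9·85 + 4·56 + 1·48 = 1037; centroid 1037/14 ≈ 74.07.
Offset from y = 109: 74.07 − 109 ≈ -34.93.

≈ -34.9 in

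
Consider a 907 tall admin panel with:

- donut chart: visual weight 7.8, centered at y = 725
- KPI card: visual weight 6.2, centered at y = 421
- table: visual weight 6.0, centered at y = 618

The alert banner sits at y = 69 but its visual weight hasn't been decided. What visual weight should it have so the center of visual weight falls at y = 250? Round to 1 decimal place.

w ≈ 38.5

Known weights sum to 7.8 + 6.2 + 6.0 = 20.0; their moment is 7.8·725 + 6.2·421 + 6.0·618 = 11973.2.
Set Σw·y/Σw = 250: (11973.2 + 69w) = 250·(20.0 + w).
So w = (250·20.0 − 11973.2)/(69 − 250) = -6973.2/-181 ≈ 38.53.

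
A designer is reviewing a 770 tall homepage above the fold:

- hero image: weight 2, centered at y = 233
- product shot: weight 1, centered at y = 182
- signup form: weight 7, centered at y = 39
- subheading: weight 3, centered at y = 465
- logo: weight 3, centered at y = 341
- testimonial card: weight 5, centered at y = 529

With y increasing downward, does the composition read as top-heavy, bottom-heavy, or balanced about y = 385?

Weights sum to 2 + 1 + 7 + 3 + 3 + 5 = 21.
y: (2·233 + 1·182 + 7·39 + 3·465 + 3·341 + 5·529) / 21 = 5984 / 21 ≈ 284.95
285.0 lies above (smaller y than) the midline 385, so the layout is top-heavy.

top-heavy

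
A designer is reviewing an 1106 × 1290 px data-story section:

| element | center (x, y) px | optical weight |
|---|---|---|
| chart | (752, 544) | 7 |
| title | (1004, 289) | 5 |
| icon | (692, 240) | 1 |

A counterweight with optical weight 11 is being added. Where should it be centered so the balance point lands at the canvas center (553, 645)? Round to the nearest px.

With the counterweight, Σw becomes 7 + 5 + 1 + 11 = 24.
x: need Σw·x = 24·553 = 13272. Existing = 7·752 + 5·1004 + 1·692 = 10976. Remainder 2296 / 11 ≈ 208.73.
y: need Σw·y = 24·645 = 15480. Existing = 7·544 + 5·289 + 1·240 = 5493. Remainder 9987 / 11 ≈ 907.91.

(209, 908)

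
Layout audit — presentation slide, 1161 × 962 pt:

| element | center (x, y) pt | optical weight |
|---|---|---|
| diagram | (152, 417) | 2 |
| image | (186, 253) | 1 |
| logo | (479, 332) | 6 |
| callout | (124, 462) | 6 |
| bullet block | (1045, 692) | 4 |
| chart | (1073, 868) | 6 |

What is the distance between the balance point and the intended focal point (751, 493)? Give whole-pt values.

Total weight = 2 + 1 + 6 + 6 + 4 + 6 = 25.
x: (2·152 + 1·186 + 6·479 + 6·124 + 4·1045 + 6·1073) / 25 = 14726 / 25 ≈ 589.04
y: (2·417 + 1·253 + 6·332 + 6·462 + 4·692 + 6·868) / 25 = 13827 / 25 ≈ 553.08
From (751, 493): dx = -161.96, dy = 60.08, so the distance is √(dx²+dy²) ≈ 172.74.

≈ 173 pt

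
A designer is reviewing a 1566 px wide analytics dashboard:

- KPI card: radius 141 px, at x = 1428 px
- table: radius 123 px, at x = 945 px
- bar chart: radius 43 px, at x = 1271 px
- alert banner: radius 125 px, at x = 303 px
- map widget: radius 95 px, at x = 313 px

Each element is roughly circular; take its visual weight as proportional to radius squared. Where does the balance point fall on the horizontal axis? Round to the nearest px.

x ≈ 855

Weights ∝ r²: KPI card 141² = 19881, table 123² = 15129, bar chart 43² = 1849, alert banner 125² = 15625, map widget 95² = 9025; Σw = 61509.
Σw·x = 19881·1428 + 15129·945 + 1849·1271 + 15625·303 + 9025·313 = 52596252, so x̄ = 52596252/61509 ≈ 855.10.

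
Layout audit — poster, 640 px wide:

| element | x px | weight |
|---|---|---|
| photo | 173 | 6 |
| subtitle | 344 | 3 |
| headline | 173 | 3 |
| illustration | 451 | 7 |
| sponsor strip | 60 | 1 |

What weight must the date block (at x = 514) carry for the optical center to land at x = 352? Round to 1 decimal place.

w ≈ 7.6

Fixed elements: Σw = 6 + 3 + 3 + 7 + 1 = 20, Σw·x = 6·173 + 3·344 + 3·173 + 7·451 + 1·60 = 5806.
Balance at x = 352 requires (5806 + w·514) / (20 + w) = 352.
Solving: w = (352·20 − 5806) / (514 − 352) = 1234 / 162 ≈ 7.62.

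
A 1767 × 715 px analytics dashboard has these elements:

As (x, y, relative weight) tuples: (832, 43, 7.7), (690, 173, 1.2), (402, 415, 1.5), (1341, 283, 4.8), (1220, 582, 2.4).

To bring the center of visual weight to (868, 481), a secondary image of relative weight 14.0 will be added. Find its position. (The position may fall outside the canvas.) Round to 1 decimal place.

With the secondary image, Σw becomes 7.7 + 1.2 + 1.5 + 4.8 + 2.4 + 14.0 = 31.6.
x: target moment 31.6×868 = 27428.8; current 7.7·832 + 1.2·690 + 1.5·402 + 4.8·1341 + 2.4·1220 = 17202.2; the secondary image supplies 10226.6, so x = 10226.6/14.0 ≈ 730.47.
y: target moment 31.6×481 = 15199.6; current 7.7·43 + 1.2·173 + 1.5·415 + 4.8·283 + 2.4·582 = 3916.4; the secondary image supplies 11283.2, so y = 11283.2/14.0 ≈ 805.94.

(730.5, 805.9)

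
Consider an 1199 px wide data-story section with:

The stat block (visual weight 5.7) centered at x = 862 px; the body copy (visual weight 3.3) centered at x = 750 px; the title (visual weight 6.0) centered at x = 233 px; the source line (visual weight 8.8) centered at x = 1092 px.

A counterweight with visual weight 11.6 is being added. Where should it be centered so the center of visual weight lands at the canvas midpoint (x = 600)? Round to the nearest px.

With the counterweight, Σw becomes 5.7 + 3.3 + 6.0 + 8.8 + 11.6 = 35.4.
x: target moment 35.4×600 = 21240.0; current 5.7·862 + 3.3·750 + 6.0·233 + 8.8·1092 = 18396.0; the counterweight supplies 2844.0, so x = 2844.0/11.6 ≈ 245.17.

x ≈ 245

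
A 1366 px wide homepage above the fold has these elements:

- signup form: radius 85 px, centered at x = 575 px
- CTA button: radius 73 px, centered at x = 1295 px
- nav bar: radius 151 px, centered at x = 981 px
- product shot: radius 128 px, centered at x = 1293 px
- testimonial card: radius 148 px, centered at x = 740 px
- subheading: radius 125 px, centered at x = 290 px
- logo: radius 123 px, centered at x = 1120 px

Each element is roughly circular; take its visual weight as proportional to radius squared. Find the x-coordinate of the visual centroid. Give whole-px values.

r² weights: signup form 85² = 7225, CTA button 73² = 5329, nav bar 151² = 22801, product shot 128² = 16384, testimonial card 148² = 21904, subheading 125² = 15625, logo 123² = 15129. Total = 104397.
x-moment: 7225·575 + 5329·1295 + 22801·981 + 16384·1293 + 21904·740 + 15625·290 + 15129·1120 = 92292413; centroid 92292413/104397 ≈ 884.05.

x ≈ 884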